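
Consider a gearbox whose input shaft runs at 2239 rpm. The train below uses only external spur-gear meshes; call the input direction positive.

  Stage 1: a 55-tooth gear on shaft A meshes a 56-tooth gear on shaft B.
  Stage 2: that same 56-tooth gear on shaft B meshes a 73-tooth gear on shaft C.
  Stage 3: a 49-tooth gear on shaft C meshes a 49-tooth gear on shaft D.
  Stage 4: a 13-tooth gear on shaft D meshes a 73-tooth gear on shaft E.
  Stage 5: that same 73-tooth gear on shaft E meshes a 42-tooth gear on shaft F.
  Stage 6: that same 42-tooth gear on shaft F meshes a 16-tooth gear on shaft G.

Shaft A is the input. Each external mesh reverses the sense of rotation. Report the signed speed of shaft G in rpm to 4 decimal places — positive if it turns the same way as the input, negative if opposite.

Stage 1 [55T→56T]: ω = 2239.0000×55/56 = 2199.0179 rpm, dir flips to −; running = −2199.0179
Stage 2 [56T→73T]: ω = 2199.0179×56/73 = 1686.9178 rpm, dir flips to +; running = +1686.9178
Stage 3 [49T→49T]: ω = 1686.9178×49/49 = 1686.9178 rpm, dir flips to −; running = −1686.9178
Stage 4 [13T→73T]: ω = 1686.9178×13/73 = 300.4100 rpm, dir flips to +; running = +300.4100
Stage 5 [73T→42T]: ω = 300.4100×73/42 = 522.1412 rpm, dir flips to −; running = −522.1412
Stage 6 [42T→16T]: ω = 522.1412×42/16 = 1370.6207 rpm, dir flips to +; running = +1370.6207

+1370.6207 rpm (same as input, |ω| = 1370.6207 rpm)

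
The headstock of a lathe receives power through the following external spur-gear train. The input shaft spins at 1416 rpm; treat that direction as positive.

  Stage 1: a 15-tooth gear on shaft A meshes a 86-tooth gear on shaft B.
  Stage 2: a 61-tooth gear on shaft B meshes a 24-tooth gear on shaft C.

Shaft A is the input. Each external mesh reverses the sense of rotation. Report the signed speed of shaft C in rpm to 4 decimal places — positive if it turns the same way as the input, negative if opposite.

+627.7326 rpm (same as input, |ω| = 627.7326 rpm)

Stage 1 [15T→86T]: ω = 1416.0000×15/86 = 246.9767 rpm, dir flips to −; running = −246.9767
Stage 2 [61T→24T]: ω = 246.9767×61/24 = 627.7326 rpm, dir flips to +; running = +627.7326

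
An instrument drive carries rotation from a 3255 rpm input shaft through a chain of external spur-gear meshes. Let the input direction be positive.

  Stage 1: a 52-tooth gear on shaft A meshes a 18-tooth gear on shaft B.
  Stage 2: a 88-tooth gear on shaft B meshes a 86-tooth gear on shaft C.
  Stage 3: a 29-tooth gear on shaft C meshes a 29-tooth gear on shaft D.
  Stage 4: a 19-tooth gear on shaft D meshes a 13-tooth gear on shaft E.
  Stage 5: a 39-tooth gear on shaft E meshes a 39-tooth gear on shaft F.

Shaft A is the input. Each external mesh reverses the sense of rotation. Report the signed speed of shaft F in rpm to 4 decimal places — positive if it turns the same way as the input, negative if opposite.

Stage 1 [52T→18T]: ω = 3255.0000×52/18 = 9403.3333 rpm, dir flips to −; running = −9403.3333
Stage 2 [88T→86T]: ω = 9403.3333×88/86 = 9622.0155 rpm, dir flips to +; running = +9622.0155
Stage 3 [29T→29T]: ω = 9622.0155×29/29 = 9622.0155 rpm, dir flips to −; running = −9622.0155
Stage 4 [19T→13T]: ω = 9622.0155×19/13 = 14062.9457 rpm, dir flips to +; running = +14062.9457
Stage 5 [39T→39T]: ω = 14062.9457×39/39 = 14062.9457 rpm, dir flips to −; running = −14062.9457

-14062.9457 rpm (opposite to input, |ω| = 14062.9457 rpm)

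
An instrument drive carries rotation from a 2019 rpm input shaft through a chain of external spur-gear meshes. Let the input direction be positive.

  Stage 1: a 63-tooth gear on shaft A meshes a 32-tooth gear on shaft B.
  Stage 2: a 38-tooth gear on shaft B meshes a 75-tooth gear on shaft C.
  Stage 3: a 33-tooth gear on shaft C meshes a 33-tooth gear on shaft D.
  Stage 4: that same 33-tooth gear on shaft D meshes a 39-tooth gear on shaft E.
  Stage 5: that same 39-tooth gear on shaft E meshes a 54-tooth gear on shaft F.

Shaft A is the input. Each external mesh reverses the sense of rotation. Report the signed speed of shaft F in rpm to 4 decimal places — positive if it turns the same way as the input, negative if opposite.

Stage 1 [63T→32T]: ω = 2019.0000×63/32 = 3974.9062 rpm, dir flips to −; running = −3974.9062
Stage 2 [38T→75T]: ω = 3974.9062×38/75 = 2013.9525 rpm, dir flips to +; running = +2013.9525
Stage 3 [33T→33T]: ω = 2013.9525×33/33 = 2013.9525 rpm, dir flips to −; running = −2013.9525
Stage 4 [33T→39T]: ω = 2013.9525×33/39 = 1704.1137 rpm, dir flips to +; running = +1704.1137
Stage 5 [39T→54T]: ω = 1704.1137×39/54 = 1230.7488 rpm, dir flips to −; running = −1230.7488

-1230.7488 rpm (opposite to input, |ω| = 1230.7488 rpm)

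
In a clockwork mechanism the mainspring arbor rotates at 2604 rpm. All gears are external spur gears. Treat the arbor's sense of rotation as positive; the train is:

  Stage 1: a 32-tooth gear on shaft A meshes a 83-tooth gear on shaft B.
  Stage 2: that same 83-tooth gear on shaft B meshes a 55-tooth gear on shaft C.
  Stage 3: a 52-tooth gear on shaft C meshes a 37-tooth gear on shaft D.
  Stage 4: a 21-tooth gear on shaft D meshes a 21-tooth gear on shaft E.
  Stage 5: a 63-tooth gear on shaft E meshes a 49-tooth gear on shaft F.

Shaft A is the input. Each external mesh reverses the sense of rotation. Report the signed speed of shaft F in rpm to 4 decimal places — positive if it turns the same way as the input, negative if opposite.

Stage 1 [32T→83T]: ω = 2604.0000×32/83 = 1003.9518 rpm, dir flips to −; running = −1003.9518
Stage 2 [83T→55T]: ω = 1003.9518×83/55 = 1515.0545 rpm, dir flips to +; running = +1515.0545
Stage 3 [52T→37T]: ω = 1515.0545×52/37 = 2129.2658 rpm, dir flips to −; running = −2129.2658
Stage 4 [21T→21T]: ω = 2129.2658×21/21 = 2129.2658 rpm, dir flips to +; running = +2129.2658
Stage 5 [63T→49T]: ω = 2129.2658×63/49 = 2737.6275 rpm, dir flips to −; running = −2737.6275

-2737.6275 rpm (opposite to input, |ω| = 2737.6275 rpm)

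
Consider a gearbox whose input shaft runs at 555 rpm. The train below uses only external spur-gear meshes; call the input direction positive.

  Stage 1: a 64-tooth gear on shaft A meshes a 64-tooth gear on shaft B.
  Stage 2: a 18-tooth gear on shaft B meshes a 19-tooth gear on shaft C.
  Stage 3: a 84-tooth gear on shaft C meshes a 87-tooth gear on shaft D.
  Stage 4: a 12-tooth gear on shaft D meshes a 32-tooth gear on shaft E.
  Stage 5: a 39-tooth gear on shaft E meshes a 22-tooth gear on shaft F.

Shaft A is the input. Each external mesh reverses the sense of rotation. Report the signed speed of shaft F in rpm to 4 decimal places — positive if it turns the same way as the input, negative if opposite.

Stage 1 [64T→64T]: ω = 555.0000×64/64 = 555.0000 rpm, dir flips to −; running = −555.0000
Stage 2 [18T→19T]: ω = 555.0000×18/19 = 525.7895 rpm, dir flips to +; running = +525.7895
Stage 3 [84T→87T]: ω = 525.7895×84/87 = 507.6588 rpm, dir flips to −; running = −507.6588
Stage 4 [12T→32T]: ω = 507.6588×12/32 = 190.3721 rpm, dir flips to +; running = +190.3721
Stage 5 [39T→22T]: ω = 190.3721×39/22 = 337.4777 rpm, dir flips to −; running = −337.4777

-337.4777 rpm (opposite to input, |ω| = 337.4777 rpm)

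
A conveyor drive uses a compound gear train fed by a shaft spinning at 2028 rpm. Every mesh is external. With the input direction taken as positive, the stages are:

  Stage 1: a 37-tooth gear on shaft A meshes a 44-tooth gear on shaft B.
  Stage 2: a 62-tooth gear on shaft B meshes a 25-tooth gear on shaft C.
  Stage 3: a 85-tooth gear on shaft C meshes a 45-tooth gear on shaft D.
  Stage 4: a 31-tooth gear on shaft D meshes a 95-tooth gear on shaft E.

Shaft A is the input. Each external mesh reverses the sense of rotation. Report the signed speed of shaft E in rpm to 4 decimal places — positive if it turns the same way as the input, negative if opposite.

Stage 1 [37T→44T]: ω = 2028.0000×37/44 = 1705.3636 rpm, dir flips to −; running = −1705.3636
Stage 2 [62T→25T]: ω = 1705.3636×62/25 = 4229.3018 rpm, dir flips to +; running = +4229.3018
Stage 3 [85T→45T]: ω = 4229.3018×85/45 = 7988.6812 rpm, dir flips to −; running = −7988.6812
Stage 4 [31T→95T]: ω = 7988.6812×31/95 = 2606.8328 rpm, dir flips to +; running = +2606.8328

+2606.8328 rpm (same as input, |ω| = 2606.8328 rpm)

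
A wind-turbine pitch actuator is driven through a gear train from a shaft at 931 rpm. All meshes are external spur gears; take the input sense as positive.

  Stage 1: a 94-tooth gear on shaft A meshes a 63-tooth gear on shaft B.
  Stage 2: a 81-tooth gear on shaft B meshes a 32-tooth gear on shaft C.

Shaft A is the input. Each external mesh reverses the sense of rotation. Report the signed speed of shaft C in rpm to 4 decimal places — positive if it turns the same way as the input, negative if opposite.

Stage 1 [94T→63T]: ω = 931.0000×94/63 = 1389.1111 rpm, dir flips to −; running = −1389.1111
Stage 2 [81T→32T]: ω = 1389.1111×81/32 = 3516.1875 rpm, dir flips to +; running = +3516.1875

+3516.1875 rpm (same as input, |ω| = 3516.1875 rpm)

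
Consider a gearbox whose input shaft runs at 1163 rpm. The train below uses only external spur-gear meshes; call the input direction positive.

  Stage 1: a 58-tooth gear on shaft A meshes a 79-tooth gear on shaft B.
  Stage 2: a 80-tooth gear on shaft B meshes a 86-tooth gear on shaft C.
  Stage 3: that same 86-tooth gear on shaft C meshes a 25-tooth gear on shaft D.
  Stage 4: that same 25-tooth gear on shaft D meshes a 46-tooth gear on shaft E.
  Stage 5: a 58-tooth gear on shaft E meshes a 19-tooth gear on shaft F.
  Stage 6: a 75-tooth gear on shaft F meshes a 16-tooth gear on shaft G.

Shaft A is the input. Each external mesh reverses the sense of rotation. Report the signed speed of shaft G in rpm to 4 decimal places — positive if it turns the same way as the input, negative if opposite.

+21248.5082 rpm (same as input, |ω| = 21248.5082 rpm)

Stage 1 [58T→79T]: ω = 1163.0000×58/79 = 853.8481 rpm, dir flips to −; running = −853.8481
Stage 2 [80T→86T]: ω = 853.8481×80/86 = 794.2773 rpm, dir flips to +; running = +794.2773
Stage 3 [86T→25T]: ω = 794.2773×86/25 = 2732.3139 rpm, dir flips to −; running = −2732.3139
Stage 4 [25T→46T]: ω = 2732.3139×25/46 = 1484.9532 rpm, dir flips to +; running = +1484.9532
Stage 5 [58T→19T]: ω = 1484.9532×58/19 = 4533.0151 rpm, dir flips to −; running = −4533.0151
Stage 6 [75T→16T]: ω = 4533.0151×75/16 = 21248.5082 rpm, dir flips to +; running = +21248.5082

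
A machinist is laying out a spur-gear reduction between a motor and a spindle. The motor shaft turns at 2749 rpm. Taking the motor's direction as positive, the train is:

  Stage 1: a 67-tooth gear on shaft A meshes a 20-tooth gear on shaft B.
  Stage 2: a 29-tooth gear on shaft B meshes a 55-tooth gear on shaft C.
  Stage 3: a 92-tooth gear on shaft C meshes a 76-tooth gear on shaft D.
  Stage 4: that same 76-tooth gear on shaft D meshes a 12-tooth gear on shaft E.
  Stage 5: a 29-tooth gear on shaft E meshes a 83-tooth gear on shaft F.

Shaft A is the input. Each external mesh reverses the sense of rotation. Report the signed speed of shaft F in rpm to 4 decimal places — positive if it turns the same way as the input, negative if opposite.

-13007.1258 rpm (opposite to input, |ω| = 13007.1258 rpm)

Stage 1 [67T→20T]: ω = 2749.0000×67/20 = 9209.1500 rpm, dir flips to −; running = −9209.1500
Stage 2 [29T→55T]: ω = 9209.1500×29/55 = 4855.7336 rpm, dir flips to +; running = +4855.7336
Stage 3 [92T→76T]: ω = 4855.7336×92/76 = 5877.9933 rpm, dir flips to −; running = −5877.9933
Stage 4 [76T→12T]: ω = 5877.9933×76/12 = 37227.2912 rpm, dir flips to +; running = +37227.2912
Stage 5 [29T→83T]: ω = 37227.2912×29/83 = 13007.1258 rpm, dir flips to −; running = −13007.1258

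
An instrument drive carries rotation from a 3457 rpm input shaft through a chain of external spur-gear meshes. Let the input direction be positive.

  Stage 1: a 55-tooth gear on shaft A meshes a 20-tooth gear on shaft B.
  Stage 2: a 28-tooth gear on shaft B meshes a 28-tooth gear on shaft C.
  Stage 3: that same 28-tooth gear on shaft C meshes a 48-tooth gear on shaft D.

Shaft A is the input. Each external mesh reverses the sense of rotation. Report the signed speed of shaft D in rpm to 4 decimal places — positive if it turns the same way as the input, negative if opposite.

Stage 1 [55T→20T]: ω = 3457.0000×55/20 = 9506.7500 rpm, dir flips to −; running = −9506.7500
Stage 2 [28T→28T]: ω = 9506.7500×28/28 = 9506.7500 rpm, dir flips to +; running = +9506.7500
Stage 3 [28T→48T]: ω = 9506.7500×28/48 = 5545.6042 rpm, dir flips to −; running = −5545.6042

-5545.6042 rpm (opposite to input, |ω| = 5545.6042 rpm)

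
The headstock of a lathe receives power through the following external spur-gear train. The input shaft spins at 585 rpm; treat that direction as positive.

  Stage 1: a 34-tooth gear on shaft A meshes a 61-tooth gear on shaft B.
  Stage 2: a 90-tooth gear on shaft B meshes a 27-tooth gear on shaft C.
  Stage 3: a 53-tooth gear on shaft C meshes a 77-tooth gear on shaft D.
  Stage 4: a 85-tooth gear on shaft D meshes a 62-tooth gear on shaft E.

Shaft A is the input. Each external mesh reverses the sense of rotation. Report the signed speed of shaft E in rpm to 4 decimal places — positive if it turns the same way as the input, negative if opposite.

+1025.6427 rpm (same as input, |ω| = 1025.6427 rpm)

Stage 1 [34T→61T]: ω = 585.0000×34/61 = 326.0656 rpm, dir flips to −; running = −326.0656
Stage 2 [90T→27T]: ω = 326.0656×90/27 = 1086.8852 rpm, dir flips to +; running = +1086.8852
Stage 3 [53T→77T]: ω = 1086.8852×53/77 = 748.1158 rpm, dir flips to −; running = −748.1158
Stage 4 [85T→62T]: ω = 748.1158×85/62 = 1025.6427 rpm, dir flips to +; running = +1025.6427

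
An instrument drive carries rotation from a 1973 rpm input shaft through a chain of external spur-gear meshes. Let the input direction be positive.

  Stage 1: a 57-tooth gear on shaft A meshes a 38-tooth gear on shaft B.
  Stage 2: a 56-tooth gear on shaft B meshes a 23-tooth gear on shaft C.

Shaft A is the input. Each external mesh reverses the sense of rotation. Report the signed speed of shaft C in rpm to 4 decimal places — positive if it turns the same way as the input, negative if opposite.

+7205.7391 rpm (same as input, |ω| = 7205.7391 rpm)

Stage 1 [57T→38T]: ω = 1973.0000×57/38 = 2959.5000 rpm, dir flips to −; running = −2959.5000
Stage 2 [56T→23T]: ω = 2959.5000×56/23 = 7205.7391 rpm, dir flips to +; running = +7205.7391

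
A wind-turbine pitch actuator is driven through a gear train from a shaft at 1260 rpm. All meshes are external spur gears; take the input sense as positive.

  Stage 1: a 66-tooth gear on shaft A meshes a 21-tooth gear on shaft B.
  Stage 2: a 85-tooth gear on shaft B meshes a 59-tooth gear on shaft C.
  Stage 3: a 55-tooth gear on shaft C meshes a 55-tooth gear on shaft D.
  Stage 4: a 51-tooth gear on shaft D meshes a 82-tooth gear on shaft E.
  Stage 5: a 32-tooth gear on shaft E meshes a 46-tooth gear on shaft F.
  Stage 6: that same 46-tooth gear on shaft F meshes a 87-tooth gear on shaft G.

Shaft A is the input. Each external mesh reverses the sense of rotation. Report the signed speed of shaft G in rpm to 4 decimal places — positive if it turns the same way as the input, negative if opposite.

Stage 1 [66T→21T]: ω = 1260.0000×66/21 = 3960.0000 rpm, dir flips to −; running = −3960.0000
Stage 2 [85T→59T]: ω = 3960.0000×85/59 = 5705.0847 rpm, dir flips to +; running = +5705.0847
Stage 3 [55T→55T]: ω = 5705.0847×55/55 = 5705.0847 rpm, dir flips to −; running = −5705.0847
Stage 4 [51T→82T]: ω = 5705.0847×51/82 = 3548.2844 rpm, dir flips to +; running = +3548.2844
Stage 5 [32T→46T]: ω = 3548.2844×32/46 = 2468.3718 rpm, dir flips to −; running = −2468.3718
Stage 6 [46T→87T]: ω = 2468.3718×46/87 = 1305.1161 rpm, dir flips to +; running = +1305.1161

+1305.1161 rpm (same as input, |ω| = 1305.1161 rpm)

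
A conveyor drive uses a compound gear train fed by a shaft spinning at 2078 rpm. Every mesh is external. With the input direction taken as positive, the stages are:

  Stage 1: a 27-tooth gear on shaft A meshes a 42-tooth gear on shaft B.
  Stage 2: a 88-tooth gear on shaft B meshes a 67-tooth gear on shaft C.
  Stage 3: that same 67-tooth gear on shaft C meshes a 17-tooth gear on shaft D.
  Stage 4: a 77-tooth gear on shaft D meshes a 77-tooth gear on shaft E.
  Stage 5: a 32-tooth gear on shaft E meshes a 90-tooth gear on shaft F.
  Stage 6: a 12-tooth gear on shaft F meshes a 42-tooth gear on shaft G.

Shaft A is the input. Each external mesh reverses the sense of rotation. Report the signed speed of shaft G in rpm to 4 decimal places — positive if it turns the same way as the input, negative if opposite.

Stage 1 [27T→42T]: ω = 2078.0000×27/42 = 1335.8571 rpm, dir flips to −; running = −1335.8571
Stage 2 [88T→67T]: ω = 1335.8571×88/67 = 1754.5586 rpm, dir flips to +; running = +1754.5586
Stage 3 [67T→17T]: ω = 1754.5586×67/17 = 6915.0252 rpm, dir flips to −; running = −6915.0252
Stage 4 [77T→77T]: ω = 6915.0252×77/77 = 6915.0252 rpm, dir flips to +; running = +6915.0252
Stage 5 [32T→90T]: ω = 6915.0252×32/90 = 2458.6756 rpm, dir flips to −; running = −2458.6756
Stage 6 [12T→42T]: ω = 2458.6756×12/42 = 702.4788 rpm, dir flips to +; running = +702.4788

+702.4788 rpm (same as input, |ω| = 702.4788 rpm)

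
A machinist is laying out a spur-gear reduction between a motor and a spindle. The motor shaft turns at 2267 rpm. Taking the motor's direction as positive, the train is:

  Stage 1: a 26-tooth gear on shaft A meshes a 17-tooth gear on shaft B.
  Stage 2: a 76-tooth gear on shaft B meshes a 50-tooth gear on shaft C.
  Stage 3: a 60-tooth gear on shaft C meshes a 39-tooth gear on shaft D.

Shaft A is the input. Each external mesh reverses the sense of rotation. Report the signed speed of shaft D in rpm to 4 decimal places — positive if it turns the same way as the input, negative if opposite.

Stage 1 [26T→17T]: ω = 2267.0000×26/17 = 3467.1765 rpm, dir flips to −; running = −3467.1765
Stage 2 [76T→50T]: ω = 3467.1765×76/50 = 5270.1082 rpm, dir flips to +; running = +5270.1082
Stage 3 [60T→39T]: ω = 5270.1082×60/39 = 8107.8588 rpm, dir flips to −; running = −8107.8588

-8107.8588 rpm (opposite to input, |ω| = 8107.8588 rpm)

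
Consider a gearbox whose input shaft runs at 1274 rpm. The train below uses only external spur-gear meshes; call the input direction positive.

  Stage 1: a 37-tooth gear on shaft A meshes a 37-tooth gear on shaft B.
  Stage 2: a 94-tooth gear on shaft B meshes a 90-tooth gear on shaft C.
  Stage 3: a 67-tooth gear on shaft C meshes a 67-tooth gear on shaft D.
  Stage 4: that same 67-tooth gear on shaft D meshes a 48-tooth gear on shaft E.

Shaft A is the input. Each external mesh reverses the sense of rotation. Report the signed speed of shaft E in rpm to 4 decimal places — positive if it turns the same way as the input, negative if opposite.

+1857.3269 rpm (same as input, |ω| = 1857.3269 rpm)

Stage 1 [37T→37T]: ω = 1274.0000×37/37 = 1274.0000 rpm, dir flips to −; running = −1274.0000
Stage 2 [94T→90T]: ω = 1274.0000×94/90 = 1330.6222 rpm, dir flips to +; running = +1330.6222
Stage 3 [67T→67T]: ω = 1330.6222×67/67 = 1330.6222 rpm, dir flips to −; running = −1330.6222
Stage 4 [67T→48T]: ω = 1330.6222×67/48 = 1857.3269 rpm, dir flips to +; running = +1857.3269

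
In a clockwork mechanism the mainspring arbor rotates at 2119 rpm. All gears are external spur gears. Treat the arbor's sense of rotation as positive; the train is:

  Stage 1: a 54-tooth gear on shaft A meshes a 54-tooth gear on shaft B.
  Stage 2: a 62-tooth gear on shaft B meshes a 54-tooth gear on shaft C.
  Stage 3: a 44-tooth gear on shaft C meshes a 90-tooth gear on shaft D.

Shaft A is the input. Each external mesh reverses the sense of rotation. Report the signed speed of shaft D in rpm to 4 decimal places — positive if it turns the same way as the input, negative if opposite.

Stage 1 [54T→54T]: ω = 2119.0000×54/54 = 2119.0000 rpm, dir flips to −; running = −2119.0000
Stage 2 [62T→54T]: ω = 2119.0000×62/54 = 2432.9259 rpm, dir flips to +; running = +2432.9259
Stage 3 [44T→90T]: ω = 2432.9259×44/90 = 1189.4305 rpm, dir flips to −; running = −1189.4305

-1189.4305 rpm (opposite to input, |ω| = 1189.4305 rpm)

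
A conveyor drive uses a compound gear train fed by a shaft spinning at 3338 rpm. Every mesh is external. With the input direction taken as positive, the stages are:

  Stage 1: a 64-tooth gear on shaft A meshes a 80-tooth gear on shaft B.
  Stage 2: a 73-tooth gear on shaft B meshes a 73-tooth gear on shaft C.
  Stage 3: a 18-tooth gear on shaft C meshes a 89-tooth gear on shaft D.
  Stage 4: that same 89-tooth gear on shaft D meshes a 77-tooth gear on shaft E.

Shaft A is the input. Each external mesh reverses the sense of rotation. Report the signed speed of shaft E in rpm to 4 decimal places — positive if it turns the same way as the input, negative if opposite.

Stage 1 [64T→80T]: ω = 3338.0000×64/80 = 2670.4000 rpm, dir flips to −; running = −2670.4000
Stage 2 [73T→73T]: ω = 2670.4000×73/73 = 2670.4000 rpm, dir flips to +; running = +2670.4000
Stage 3 [18T→89T]: ω = 2670.4000×18/89 = 540.0809 rpm, dir flips to −; running = −540.0809
Stage 4 [89T→77T]: ω = 540.0809×89/77 = 624.2494 rpm, dir flips to +; running = +624.2494

+624.2494 rpm (same as input, |ω| = 624.2494 rpm)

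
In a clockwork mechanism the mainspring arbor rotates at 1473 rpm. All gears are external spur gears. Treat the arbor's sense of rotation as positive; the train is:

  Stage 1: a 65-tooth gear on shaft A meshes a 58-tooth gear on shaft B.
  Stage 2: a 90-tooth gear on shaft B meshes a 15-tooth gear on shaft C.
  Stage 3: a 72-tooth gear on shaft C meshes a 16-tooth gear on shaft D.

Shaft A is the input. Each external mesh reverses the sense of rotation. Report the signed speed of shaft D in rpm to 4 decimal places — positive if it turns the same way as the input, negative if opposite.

-44570.9483 rpm (opposite to input, |ω| = 44570.9483 rpm)

Stage 1 [65T→58T]: ω = 1473.0000×65/58 = 1650.7759 rpm, dir flips to −; running = −1650.7759
Stage 2 [90T→15T]: ω = 1650.7759×90/15 = 9904.6552 rpm, dir flips to +; running = +9904.6552
Stage 3 [72T→16T]: ω = 9904.6552×72/16 = 44570.9483 rpm, dir flips to −; running = −44570.9483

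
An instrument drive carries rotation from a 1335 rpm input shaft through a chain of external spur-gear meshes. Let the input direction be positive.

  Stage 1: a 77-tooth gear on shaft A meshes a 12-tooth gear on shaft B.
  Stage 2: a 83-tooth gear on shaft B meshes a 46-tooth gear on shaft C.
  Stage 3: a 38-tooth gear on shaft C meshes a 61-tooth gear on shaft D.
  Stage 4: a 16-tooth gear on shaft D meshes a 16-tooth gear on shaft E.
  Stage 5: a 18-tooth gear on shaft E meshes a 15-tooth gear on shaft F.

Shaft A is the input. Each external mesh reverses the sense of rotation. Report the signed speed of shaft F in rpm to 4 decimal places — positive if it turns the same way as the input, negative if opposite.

Stage 1 [77T→12T]: ω = 1335.0000×77/12 = 8566.2500 rpm, dir flips to −; running = −8566.2500
Stage 2 [83T→46T]: ω = 8566.2500×83/46 = 15456.4946 rpm, dir flips to +; running = +15456.4946
Stage 3 [38T→61T]: ω = 15456.4946×38/61 = 9628.6360 rpm, dir flips to −; running = −9628.6360
Stage 4 [16T→16T]: ω = 9628.6360×16/16 = 9628.6360 rpm, dir flips to +; running = +9628.6360
Stage 5 [18T→15T]: ω = 9628.6360×18/15 = 11554.3632 rpm, dir flips to −; running = −11554.3632

-11554.3632 rpm (opposite to input, |ω| = 11554.3632 rpm)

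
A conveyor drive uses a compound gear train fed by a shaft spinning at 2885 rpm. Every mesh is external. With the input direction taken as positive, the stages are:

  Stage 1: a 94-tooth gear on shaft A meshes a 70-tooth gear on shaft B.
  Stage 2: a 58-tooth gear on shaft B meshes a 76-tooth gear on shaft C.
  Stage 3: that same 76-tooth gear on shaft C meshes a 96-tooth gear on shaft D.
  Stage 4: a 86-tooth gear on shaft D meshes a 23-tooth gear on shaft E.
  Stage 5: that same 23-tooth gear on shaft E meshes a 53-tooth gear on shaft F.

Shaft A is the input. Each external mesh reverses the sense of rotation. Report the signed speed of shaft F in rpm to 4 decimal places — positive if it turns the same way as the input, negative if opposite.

-3798.0001 rpm (opposite to input, |ω| = 3798.0001 rpm)

Stage 1 [94T→70T]: ω = 2885.0000×94/70 = 3874.1429 rpm, dir flips to −; running = −3874.1429
Stage 2 [58T→76T]: ω = 3874.1429×58/76 = 2956.5827 rpm, dir flips to +; running = +2956.5827
Stage 3 [76T→96T]: ω = 2956.5827×76/96 = 2340.6280 rpm, dir flips to −; running = −2340.6280
Stage 4 [86T→23T]: ω = 2340.6280×86/23 = 8751.9133 rpm, dir flips to +; running = +8751.9133
Stage 5 [23T→53T]: ω = 8751.9133×23/53 = 3798.0001 rpm, dir flips to −; running = −3798.0001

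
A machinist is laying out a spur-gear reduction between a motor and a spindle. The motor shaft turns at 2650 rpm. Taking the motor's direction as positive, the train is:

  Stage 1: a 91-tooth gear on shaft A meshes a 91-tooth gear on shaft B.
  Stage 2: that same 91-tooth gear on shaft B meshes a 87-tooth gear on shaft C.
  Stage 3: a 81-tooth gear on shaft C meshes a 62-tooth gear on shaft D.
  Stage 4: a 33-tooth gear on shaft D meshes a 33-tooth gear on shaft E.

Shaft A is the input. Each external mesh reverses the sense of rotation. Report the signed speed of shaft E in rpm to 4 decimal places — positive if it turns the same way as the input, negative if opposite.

+3621.2736 rpm (same as input, |ω| = 3621.2736 rpm)

Stage 1 [91T→91T]: ω = 2650.0000×91/91 = 2650.0000 rpm, dir flips to −; running = −2650.0000
Stage 2 [91T→87T]: ω = 2650.0000×91/87 = 2771.8391 rpm, dir flips to +; running = +2771.8391
Stage 3 [81T→62T]: ω = 2771.8391×81/62 = 3621.2736 rpm, dir flips to −; running = −3621.2736
Stage 4 [33T→33T]: ω = 3621.2736×33/33 = 3621.2736 rpm, dir flips to +; running = +3621.2736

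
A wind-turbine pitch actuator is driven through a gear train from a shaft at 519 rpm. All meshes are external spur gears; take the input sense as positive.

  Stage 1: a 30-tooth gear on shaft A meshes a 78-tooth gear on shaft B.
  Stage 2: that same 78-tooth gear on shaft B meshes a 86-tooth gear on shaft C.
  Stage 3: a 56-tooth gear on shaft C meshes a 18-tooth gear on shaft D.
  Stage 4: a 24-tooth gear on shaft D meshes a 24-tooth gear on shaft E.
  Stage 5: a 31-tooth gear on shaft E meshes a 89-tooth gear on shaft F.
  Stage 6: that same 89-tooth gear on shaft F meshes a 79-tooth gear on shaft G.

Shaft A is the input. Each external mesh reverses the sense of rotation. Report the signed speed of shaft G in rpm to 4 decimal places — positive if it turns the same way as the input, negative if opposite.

+221.0244 rpm (same as input, |ω| = 221.0244 rpm)

Stage 1 [30T→78T]: ω = 519.0000×30/78 = 199.6154 rpm, dir flips to −; running = −199.6154
Stage 2 [78T→86T]: ω = 199.6154×78/86 = 181.0465 rpm, dir flips to +; running = +181.0465
Stage 3 [56T→18T]: ω = 181.0465×56/18 = 563.2558 rpm, dir flips to −; running = −563.2558
Stage 4 [24T→24T]: ω = 563.2558×24/24 = 563.2558 rpm, dir flips to +; running = +563.2558
Stage 5 [31T→89T]: ω = 563.2558×31/89 = 196.1902 rpm, dir flips to −; running = −196.1902
Stage 6 [89T→79T]: ω = 196.1902×89/79 = 221.0244 rpm, dir flips to +; running = +221.0244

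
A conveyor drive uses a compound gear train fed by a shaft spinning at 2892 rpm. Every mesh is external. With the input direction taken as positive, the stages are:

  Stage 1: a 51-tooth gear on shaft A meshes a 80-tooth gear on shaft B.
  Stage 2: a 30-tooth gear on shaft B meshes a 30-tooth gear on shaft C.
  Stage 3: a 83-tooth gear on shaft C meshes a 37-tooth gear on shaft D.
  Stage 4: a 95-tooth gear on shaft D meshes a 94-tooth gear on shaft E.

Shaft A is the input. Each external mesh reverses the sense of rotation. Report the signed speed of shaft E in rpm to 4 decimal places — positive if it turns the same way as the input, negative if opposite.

+4179.7528 rpm (same as input, |ω| = 4179.7528 rpm)

Stage 1 [51T→80T]: ω = 2892.0000×51/80 = 1843.6500 rpm, dir flips to −; running = −1843.6500
Stage 2 [30T→30T]: ω = 1843.6500×30/30 = 1843.6500 rpm, dir flips to +; running = +1843.6500
Stage 3 [83T→37T]: ω = 1843.6500×83/37 = 4135.7554 rpm, dir flips to −; running = −4135.7554
Stage 4 [95T→94T]: ω = 4135.7554×95/94 = 4179.7528 rpm, dir flips to +; running = +4179.7528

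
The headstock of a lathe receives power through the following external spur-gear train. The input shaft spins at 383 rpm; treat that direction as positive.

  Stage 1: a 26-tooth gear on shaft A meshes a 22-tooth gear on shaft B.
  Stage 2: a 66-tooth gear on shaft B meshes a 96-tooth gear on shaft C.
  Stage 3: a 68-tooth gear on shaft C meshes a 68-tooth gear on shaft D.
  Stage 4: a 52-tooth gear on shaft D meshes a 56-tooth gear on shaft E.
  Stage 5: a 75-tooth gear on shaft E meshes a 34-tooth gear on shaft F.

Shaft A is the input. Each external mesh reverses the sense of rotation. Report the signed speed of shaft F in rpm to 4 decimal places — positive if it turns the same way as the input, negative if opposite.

-637.4114 rpm (opposite to input, |ω| = 637.4114 rpm)

Stage 1 [26T→22T]: ω = 383.0000×26/22 = 452.6364 rpm, dir flips to −; running = −452.6364
Stage 2 [66T→96T]: ω = 452.6364×66/96 = 311.1875 rpm, dir flips to +; running = +311.1875
Stage 3 [68T→68T]: ω = 311.1875×68/68 = 311.1875 rpm, dir flips to −; running = −311.1875
Stage 4 [52T→56T]: ω = 311.1875×52/56 = 288.9598 rpm, dir flips to +; running = +288.9598
Stage 5 [75T→34T]: ω = 288.9598×75/34 = 637.4114 rpm, dir flips to −; running = −637.4114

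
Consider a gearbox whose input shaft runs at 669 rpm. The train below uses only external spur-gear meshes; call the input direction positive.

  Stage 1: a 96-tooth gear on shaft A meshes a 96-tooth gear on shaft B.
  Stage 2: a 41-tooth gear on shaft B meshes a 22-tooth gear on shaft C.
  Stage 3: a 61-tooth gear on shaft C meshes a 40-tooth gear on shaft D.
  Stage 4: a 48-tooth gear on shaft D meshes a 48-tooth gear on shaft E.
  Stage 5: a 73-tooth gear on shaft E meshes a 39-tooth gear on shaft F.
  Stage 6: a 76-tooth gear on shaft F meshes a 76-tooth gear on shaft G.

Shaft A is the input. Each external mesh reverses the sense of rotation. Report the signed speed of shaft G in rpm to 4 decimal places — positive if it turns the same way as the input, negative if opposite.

Stage 1 [96T→96T]: ω = 669.0000×96/96 = 669.0000 rpm, dir flips to −; running = −669.0000
Stage 2 [41T→22T]: ω = 669.0000×41/22 = 1246.7727 rpm, dir flips to +; running = +1246.7727
Stage 3 [61T→40T]: ω = 1246.7727×61/40 = 1901.3284 rpm, dir flips to −; running = −1901.3284
Stage 4 [48T→48T]: ω = 1901.3284×48/48 = 1901.3284 rpm, dir flips to +; running = +1901.3284
Stage 5 [73T→39T]: ω = 1901.3284×73/39 = 3558.8968 rpm, dir flips to −; running = −3558.8968
Stage 6 [76T→76T]: ω = 3558.8968×76/76 = 3558.8968 rpm, dir flips to +; running = +3558.8968

+3558.8968 rpm (same as input, |ω| = 3558.8968 rpm)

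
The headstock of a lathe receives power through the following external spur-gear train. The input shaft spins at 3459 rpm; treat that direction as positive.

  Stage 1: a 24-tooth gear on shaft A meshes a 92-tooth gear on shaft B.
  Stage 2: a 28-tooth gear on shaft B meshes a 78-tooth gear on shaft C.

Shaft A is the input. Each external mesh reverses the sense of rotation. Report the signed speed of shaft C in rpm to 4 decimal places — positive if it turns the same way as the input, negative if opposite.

Stage 1 [24T→92T]: ω = 3459.0000×24/92 = 902.3478 rpm, dir flips to −; running = −902.3478
Stage 2 [28T→78T]: ω = 902.3478×28/78 = 323.9197 rpm, dir flips to +; running = +323.9197

+323.9197 rpm (same as input, |ω| = 323.9197 rpm)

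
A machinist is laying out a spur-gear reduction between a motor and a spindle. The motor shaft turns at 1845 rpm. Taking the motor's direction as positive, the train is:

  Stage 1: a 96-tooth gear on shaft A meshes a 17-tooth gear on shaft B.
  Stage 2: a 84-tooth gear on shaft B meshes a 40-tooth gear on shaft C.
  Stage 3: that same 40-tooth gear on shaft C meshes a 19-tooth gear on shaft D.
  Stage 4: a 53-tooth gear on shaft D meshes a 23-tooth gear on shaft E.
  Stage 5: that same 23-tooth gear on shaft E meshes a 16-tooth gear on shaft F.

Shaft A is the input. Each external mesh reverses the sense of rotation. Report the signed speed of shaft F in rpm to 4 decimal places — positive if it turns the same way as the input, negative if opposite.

Stage 1 [96T→17T]: ω = 1845.0000×96/17 = 10418.8235 rpm, dir flips to −; running = −10418.8235
Stage 2 [84T→40T]: ω = 10418.8235×84/40 = 21879.5294 rpm, dir flips to +; running = +21879.5294
Stage 3 [40T→19T]: ω = 21879.5294×40/19 = 46062.1672 rpm, dir flips to −; running = −46062.1672
Stage 4 [53T→23T]: ω = 46062.1672×53/23 = 106143.2548 rpm, dir flips to +; running = +106143.2548
Stage 5 [23T→16T]: ω = 106143.2548×23/16 = 152580.9288 rpm, dir flips to −; running = −152580.9288

-152580.9288 rpm (opposite to input, |ω| = 152580.9288 rpm)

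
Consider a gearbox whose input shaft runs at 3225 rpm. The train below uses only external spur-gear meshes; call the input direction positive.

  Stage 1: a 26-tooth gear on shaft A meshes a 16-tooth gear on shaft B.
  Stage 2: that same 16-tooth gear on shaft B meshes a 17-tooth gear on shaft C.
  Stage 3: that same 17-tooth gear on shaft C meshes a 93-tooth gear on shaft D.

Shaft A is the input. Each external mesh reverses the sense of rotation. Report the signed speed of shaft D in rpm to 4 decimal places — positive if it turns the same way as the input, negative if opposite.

Stage 1 [26T→16T]: ω = 3225.0000×26/16 = 5240.6250 rpm, dir flips to −; running = −5240.6250
Stage 2 [16T→17T]: ω = 5240.6250×16/17 = 4932.3529 rpm, dir flips to +; running = +4932.3529
Stage 3 [17T→93T]: ω = 4932.3529×17/93 = 901.6129 rpm, dir flips to −; running = −901.6129

-901.6129 rpm (opposite to input, |ω| = 901.6129 rpm)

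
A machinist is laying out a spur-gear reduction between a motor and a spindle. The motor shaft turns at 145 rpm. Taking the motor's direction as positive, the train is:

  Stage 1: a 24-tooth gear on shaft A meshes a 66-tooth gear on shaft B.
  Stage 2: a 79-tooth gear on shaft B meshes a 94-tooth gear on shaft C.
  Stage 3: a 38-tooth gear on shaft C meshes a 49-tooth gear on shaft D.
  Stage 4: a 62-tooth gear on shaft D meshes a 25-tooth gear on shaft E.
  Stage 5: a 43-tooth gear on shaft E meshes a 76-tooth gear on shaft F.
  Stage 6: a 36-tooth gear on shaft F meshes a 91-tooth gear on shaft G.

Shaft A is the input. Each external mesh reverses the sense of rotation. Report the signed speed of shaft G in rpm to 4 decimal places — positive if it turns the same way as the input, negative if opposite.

Stage 1 [24T→66T]: ω = 145.0000×24/66 = 52.7273 rpm, dir flips to −; running = −52.7273
Stage 2 [79T→94T]: ω = 52.7273×79/94 = 44.3133 rpm, dir flips to +; running = +44.3133
Stage 3 [38T→49T]: ω = 44.3133×38/49 = 34.3655 rpm, dir flips to −; running = −34.3655
Stage 4 [62T→25T]: ω = 34.3655×62/25 = 85.2263 rpm, dir flips to +; running = +85.2263
Stage 5 [43T→76T]: ω = 85.2263×43/76 = 48.2202 rpm, dir flips to −; running = −48.2202
Stage 6 [36T→91T]: ω = 48.2202×36/91 = 19.0761 rpm, dir flips to +; running = +19.0761

+19.0761 rpm (same as input, |ω| = 19.0761 rpm)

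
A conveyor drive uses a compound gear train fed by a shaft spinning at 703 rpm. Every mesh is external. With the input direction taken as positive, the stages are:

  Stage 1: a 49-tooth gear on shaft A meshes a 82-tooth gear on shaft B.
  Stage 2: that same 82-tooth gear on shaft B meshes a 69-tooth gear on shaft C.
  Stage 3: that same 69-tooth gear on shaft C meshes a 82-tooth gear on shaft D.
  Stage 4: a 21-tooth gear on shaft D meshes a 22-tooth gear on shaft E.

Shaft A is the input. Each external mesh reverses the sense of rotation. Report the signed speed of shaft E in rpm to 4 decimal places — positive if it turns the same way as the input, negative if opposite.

+400.9906 rpm (same as input, |ω| = 400.9906 rpm)

Stage 1 [49T→82T]: ω = 703.0000×49/82 = 420.0854 rpm, dir flips to −; running = −420.0854
Stage 2 [82T→69T]: ω = 420.0854×82/69 = 499.2319 rpm, dir flips to +; running = +499.2319
Stage 3 [69T→82T]: ω = 499.2319×69/82 = 420.0854 rpm, dir flips to −; running = −420.0854
Stage 4 [21T→22T]: ω = 420.0854×21/22 = 400.9906 rpm, dir flips to +; running = +400.9906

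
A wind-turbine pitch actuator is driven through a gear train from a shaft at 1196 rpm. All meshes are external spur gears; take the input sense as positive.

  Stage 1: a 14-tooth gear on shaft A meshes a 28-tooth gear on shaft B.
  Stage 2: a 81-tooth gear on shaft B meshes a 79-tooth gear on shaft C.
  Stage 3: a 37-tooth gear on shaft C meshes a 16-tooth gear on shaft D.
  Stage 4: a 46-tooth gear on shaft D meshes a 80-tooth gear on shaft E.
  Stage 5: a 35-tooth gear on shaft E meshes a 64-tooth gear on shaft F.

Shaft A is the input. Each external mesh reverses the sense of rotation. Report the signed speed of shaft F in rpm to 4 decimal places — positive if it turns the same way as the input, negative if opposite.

Stage 1 [14T→28T]: ω = 1196.0000×14/28 = 598.0000 rpm, dir flips to −; running = −598.0000
Stage 2 [81T→79T]: ω = 598.0000×81/79 = 613.1392 rpm, dir flips to +; running = +613.1392
Stage 3 [37T→16T]: ω = 613.1392×37/16 = 1417.8845 rpm, dir flips to −; running = −1417.8845
Stage 4 [46T→80T]: ω = 1417.8845×46/80 = 815.2836 rpm, dir flips to +; running = +815.2836
Stage 5 [35T→64T]: ω = 815.2836×35/64 = 445.8582 rpm, dir flips to −; running = −445.8582

-445.8582 rpm (opposite to input, |ω| = 445.8582 rpm)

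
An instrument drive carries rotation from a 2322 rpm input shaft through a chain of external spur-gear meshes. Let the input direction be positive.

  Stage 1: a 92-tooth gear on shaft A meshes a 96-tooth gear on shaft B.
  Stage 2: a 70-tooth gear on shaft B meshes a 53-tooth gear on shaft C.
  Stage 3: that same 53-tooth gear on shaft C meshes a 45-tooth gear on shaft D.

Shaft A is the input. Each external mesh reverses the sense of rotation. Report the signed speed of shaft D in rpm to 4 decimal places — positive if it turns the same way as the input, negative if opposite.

-3461.5000 rpm (opposite to input, |ω| = 3461.5000 rpm)

Stage 1 [92T→96T]: ω = 2322.0000×92/96 = 2225.2500 rpm, dir flips to −; running = −2225.2500
Stage 2 [70T→53T]: ω = 2225.2500×70/53 = 2939.0094 rpm, dir flips to +; running = +2939.0094
Stage 3 [53T→45T]: ω = 2939.0094×53/45 = 3461.5000 rpm, dir flips to −; running = −3461.5000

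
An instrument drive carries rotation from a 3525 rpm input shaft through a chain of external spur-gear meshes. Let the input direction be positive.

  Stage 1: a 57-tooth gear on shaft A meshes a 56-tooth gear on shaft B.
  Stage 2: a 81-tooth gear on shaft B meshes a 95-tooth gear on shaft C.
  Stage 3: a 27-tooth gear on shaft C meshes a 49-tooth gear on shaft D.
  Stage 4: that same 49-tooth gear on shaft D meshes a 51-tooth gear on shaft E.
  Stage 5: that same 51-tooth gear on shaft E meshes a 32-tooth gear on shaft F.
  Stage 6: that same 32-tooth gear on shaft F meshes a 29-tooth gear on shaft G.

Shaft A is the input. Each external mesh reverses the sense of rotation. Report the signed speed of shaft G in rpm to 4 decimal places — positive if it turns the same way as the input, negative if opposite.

+2848.2174 rpm (same as input, |ω| = 2848.2174 rpm)

Stage 1 [57T→56T]: ω = 3525.0000×57/56 = 3587.9464 rpm, dir flips to −; running = −3587.9464
Stage 2 [81T→95T]: ω = 3587.9464×81/95 = 3059.1964 rpm, dir flips to +; running = +3059.1964
Stage 3 [27T→49T]: ω = 3059.1964×27/49 = 1685.6797 rpm, dir flips to −; running = −1685.6797
Stage 4 [49T→51T]: ω = 1685.6797×49/51 = 1619.5746 rpm, dir flips to +; running = +1619.5746
Stage 5 [51T→32T]: ω = 1619.5746×51/32 = 2581.1970 rpm, dir flips to −; running = −2581.1970
Stage 6 [32T→29T]: ω = 2581.1970×32/29 = 2848.2174 rpm, dir flips to +; running = +2848.2174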